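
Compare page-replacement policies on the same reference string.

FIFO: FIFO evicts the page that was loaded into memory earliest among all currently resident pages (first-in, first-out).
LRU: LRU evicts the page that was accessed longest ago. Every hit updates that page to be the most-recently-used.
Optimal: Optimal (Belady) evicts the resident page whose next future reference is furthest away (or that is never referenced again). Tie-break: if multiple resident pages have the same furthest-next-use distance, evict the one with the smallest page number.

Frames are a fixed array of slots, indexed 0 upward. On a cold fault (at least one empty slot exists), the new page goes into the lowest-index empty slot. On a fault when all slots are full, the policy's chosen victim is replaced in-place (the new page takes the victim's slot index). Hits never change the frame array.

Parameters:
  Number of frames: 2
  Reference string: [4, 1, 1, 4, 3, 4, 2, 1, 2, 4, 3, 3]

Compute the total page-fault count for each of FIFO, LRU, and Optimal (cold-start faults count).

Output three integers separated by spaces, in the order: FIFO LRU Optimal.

--- FIFO ---
  step 0: ref 4 -> FAULT, frames=[4,-] (faults so far: 1)
  step 1: ref 1 -> FAULT, frames=[4,1] (faults so far: 2)
  step 2: ref 1 -> HIT, frames=[4,1] (faults so far: 2)
  step 3: ref 4 -> HIT, frames=[4,1] (faults so far: 2)
  step 4: ref 3 -> FAULT, evict 4, frames=[3,1] (faults so far: 3)
  step 5: ref 4 -> FAULT, evict 1, frames=[3,4] (faults so far: 4)
  step 6: ref 2 -> FAULT, evict 3, frames=[2,4] (faults so far: 5)
  step 7: ref 1 -> FAULT, evict 4, frames=[2,1] (faults so far: 6)
  step 8: ref 2 -> HIT, frames=[2,1] (faults so far: 6)
  step 9: ref 4 -> FAULT, evict 2, frames=[4,1] (faults so far: 7)
  step 10: ref 3 -> FAULT, evict 1, frames=[4,3] (faults so far: 8)
  step 11: ref 3 -> HIT, frames=[4,3] (faults so far: 8)
  FIFO total faults: 8
--- LRU ---
  step 0: ref 4 -> FAULT, frames=[4,-] (faults so far: 1)
  step 1: ref 1 -> FAULT, frames=[4,1] (faults so far: 2)
  step 2: ref 1 -> HIT, frames=[4,1] (faults so far: 2)
  step 3: ref 4 -> HIT, frames=[4,1] (faults so far: 2)
  step 4: ref 3 -> FAULT, evict 1, frames=[4,3] (faults so far: 3)
  step 5: ref 4 -> HIT, frames=[4,3] (faults so far: 3)
  step 6: ref 2 -> FAULT, evict 3, frames=[4,2] (faults so far: 4)
  step 7: ref 1 -> FAULT, evict 4, frames=[1,2] (faults so far: 5)
  step 8: ref 2 -> HIT, frames=[1,2] (faults so far: 5)
  step 9: ref 4 -> FAULT, evict 1, frames=[4,2] (faults so far: 6)
  step 10: ref 3 -> FAULT, evict 2, frames=[4,3] (faults so far: 7)
  step 11: ref 3 -> HIT, frames=[4,3] (faults so far: 7)
  LRU total faults: 7
--- Optimal ---
  step 0: ref 4 -> FAULT, frames=[4,-] (faults so far: 1)
  step 1: ref 1 -> FAULT, frames=[4,1] (faults so far: 2)
  step 2: ref 1 -> HIT, frames=[4,1] (faults so far: 2)
  step 3: ref 4 -> HIT, frames=[4,1] (faults so far: 2)
  step 4: ref 3 -> FAULT, evict 1, frames=[4,3] (faults so far: 3)
  step 5: ref 4 -> HIT, frames=[4,3] (faults so far: 3)
  step 6: ref 2 -> FAULT, evict 3, frames=[4,2] (faults so far: 4)
  step 7: ref 1 -> FAULT, evict 4, frames=[1,2] (faults so far: 5)
  step 8: ref 2 -> HIT, frames=[1,2] (faults so far: 5)
  step 9: ref 4 -> FAULT, evict 1, frames=[4,2] (faults so far: 6)
  step 10: ref 3 -> FAULT, evict 2, frames=[4,3] (faults so far: 7)
  step 11: ref 3 -> HIT, frames=[4,3] (faults so far: 7)
  Optimal total faults: 7

Answer: 8 7 7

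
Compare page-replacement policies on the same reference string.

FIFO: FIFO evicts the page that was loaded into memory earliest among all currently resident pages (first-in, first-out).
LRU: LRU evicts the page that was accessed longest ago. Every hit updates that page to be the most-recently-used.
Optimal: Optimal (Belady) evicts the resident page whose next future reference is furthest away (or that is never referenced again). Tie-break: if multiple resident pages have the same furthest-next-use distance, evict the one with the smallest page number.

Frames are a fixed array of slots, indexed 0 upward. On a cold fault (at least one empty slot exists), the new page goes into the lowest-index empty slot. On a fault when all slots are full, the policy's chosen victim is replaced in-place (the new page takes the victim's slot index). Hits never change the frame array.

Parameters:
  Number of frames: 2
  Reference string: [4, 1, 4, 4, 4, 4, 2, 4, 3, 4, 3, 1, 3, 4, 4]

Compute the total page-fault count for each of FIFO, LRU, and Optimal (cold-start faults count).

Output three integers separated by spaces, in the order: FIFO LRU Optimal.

Answer: 7 6 6

Derivation:
--- FIFO ---
  step 0: ref 4 -> FAULT, frames=[4,-] (faults so far: 1)
  step 1: ref 1 -> FAULT, frames=[4,1] (faults so far: 2)
  step 2: ref 4 -> HIT, frames=[4,1] (faults so far: 2)
  step 3: ref 4 -> HIT, frames=[4,1] (faults so far: 2)
  step 4: ref 4 -> HIT, frames=[4,1] (faults so far: 2)
  step 5: ref 4 -> HIT, frames=[4,1] (faults so far: 2)
  step 6: ref 2 -> FAULT, evict 4, frames=[2,1] (faults so far: 3)
  step 7: ref 4 -> FAULT, evict 1, frames=[2,4] (faults so far: 4)
  step 8: ref 3 -> FAULT, evict 2, frames=[3,4] (faults so far: 5)
  step 9: ref 4 -> HIT, frames=[3,4] (faults so far: 5)
  step 10: ref 3 -> HIT, frames=[3,4] (faults so far: 5)
  step 11: ref 1 -> FAULT, evict 4, frames=[3,1] (faults so far: 6)
  step 12: ref 3 -> HIT, frames=[3,1] (faults so far: 6)
  step 13: ref 4 -> FAULT, evict 3, frames=[4,1] (faults so far: 7)
  step 14: ref 4 -> HIT, frames=[4,1] (faults so far: 7)
  FIFO total faults: 7
--- LRU ---
  step 0: ref 4 -> FAULT, frames=[4,-] (faults so far: 1)
  step 1: ref 1 -> FAULT, frames=[4,1] (faults so far: 2)
  step 2: ref 4 -> HIT, frames=[4,1] (faults so far: 2)
  step 3: ref 4 -> HIT, frames=[4,1] (faults so far: 2)
  step 4: ref 4 -> HIT, frames=[4,1] (faults so far: 2)
  step 5: ref 4 -> HIT, frames=[4,1] (faults so far: 2)
  step 6: ref 2 -> FAULT, evict 1, frames=[4,2] (faults so far: 3)
  step 7: ref 4 -> HIT, frames=[4,2] (faults so far: 3)
  step 8: ref 3 -> FAULT, evict 2, frames=[4,3] (faults so far: 4)
  step 9: ref 4 -> HIT, frames=[4,3] (faults so far: 4)
  step 10: ref 3 -> HIT, frames=[4,3] (faults so far: 4)
  step 11: ref 1 -> FAULT, evict 4, frames=[1,3] (faults so far: 5)
  step 12: ref 3 -> HIT, frames=[1,3] (faults so far: 5)
  step 13: ref 4 -> FAULT, evict 1, frames=[4,3] (faults so far: 6)
  step 14: ref 4 -> HIT, frames=[4,3] (faults so far: 6)
  LRU total faults: 6
--- Optimal ---
  step 0: ref 4 -> FAULT, frames=[4,-] (faults so far: 1)
  step 1: ref 1 -> FAULT, frames=[4,1] (faults so far: 2)
  step 2: ref 4 -> HIT, frames=[4,1] (faults so far: 2)
  step 3: ref 4 -> HIT, frames=[4,1] (faults so far: 2)
  step 4: ref 4 -> HIT, frames=[4,1] (faults so far: 2)
  step 5: ref 4 -> HIT, frames=[4,1] (faults so far: 2)
  step 6: ref 2 -> FAULT, evict 1, frames=[4,2] (faults so far: 3)
  step 7: ref 4 -> HIT, frames=[4,2] (faults so far: 3)
  step 8: ref 3 -> FAULT, evict 2, frames=[4,3] (faults so far: 4)
  step 9: ref 4 -> HIT, frames=[4,3] (faults so far: 4)
  step 10: ref 3 -> HIT, frames=[4,3] (faults so far: 4)
  step 11: ref 1 -> FAULT, evict 4, frames=[1,3] (faults so far: 5)
  step 12: ref 3 -> HIT, frames=[1,3] (faults so far: 5)
  step 13: ref 4 -> FAULT, evict 1, frames=[4,3] (faults so far: 6)
  step 14: ref 4 -> HIT, frames=[4,3] (faults so far: 6)
  Optimal total faults: 6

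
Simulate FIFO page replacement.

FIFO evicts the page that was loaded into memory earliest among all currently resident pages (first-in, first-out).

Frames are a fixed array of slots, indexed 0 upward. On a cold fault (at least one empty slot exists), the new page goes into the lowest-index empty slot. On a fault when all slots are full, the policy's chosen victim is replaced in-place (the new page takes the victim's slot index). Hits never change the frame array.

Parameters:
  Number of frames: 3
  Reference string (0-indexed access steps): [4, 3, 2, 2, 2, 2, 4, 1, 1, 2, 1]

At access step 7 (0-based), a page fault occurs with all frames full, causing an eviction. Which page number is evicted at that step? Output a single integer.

Answer: 4

Derivation:
Step 0: ref 4 -> FAULT, frames=[4,-,-]
Step 1: ref 3 -> FAULT, frames=[4,3,-]
Step 2: ref 2 -> FAULT, frames=[4,3,2]
Step 3: ref 2 -> HIT, frames=[4,3,2]
Step 4: ref 2 -> HIT, frames=[4,3,2]
Step 5: ref 2 -> HIT, frames=[4,3,2]
Step 6: ref 4 -> HIT, frames=[4,3,2]
Step 7: ref 1 -> FAULT, evict 4, frames=[1,3,2]
At step 7: evicted page 4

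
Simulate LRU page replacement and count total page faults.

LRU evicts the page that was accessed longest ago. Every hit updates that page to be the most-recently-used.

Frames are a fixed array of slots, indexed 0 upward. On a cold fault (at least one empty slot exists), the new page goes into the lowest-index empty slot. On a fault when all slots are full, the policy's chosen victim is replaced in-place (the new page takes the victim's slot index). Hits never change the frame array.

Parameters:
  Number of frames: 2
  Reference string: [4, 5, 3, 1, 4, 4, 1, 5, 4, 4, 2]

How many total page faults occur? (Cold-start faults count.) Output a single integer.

Step 0: ref 4 → FAULT, frames=[4,-]
Step 1: ref 5 → FAULT, frames=[4,5]
Step 2: ref 3 → FAULT (evict 4), frames=[3,5]
Step 3: ref 1 → FAULT (evict 5), frames=[3,1]
Step 4: ref 4 → FAULT (evict 3), frames=[4,1]
Step 5: ref 4 → HIT, frames=[4,1]
Step 6: ref 1 → HIT, frames=[4,1]
Step 7: ref 5 → FAULT (evict 4), frames=[5,1]
Step 8: ref 4 → FAULT (evict 1), frames=[5,4]
Step 9: ref 4 → HIT, frames=[5,4]
Step 10: ref 2 → FAULT (evict 5), frames=[2,4]
Total faults: 8

Answer: 8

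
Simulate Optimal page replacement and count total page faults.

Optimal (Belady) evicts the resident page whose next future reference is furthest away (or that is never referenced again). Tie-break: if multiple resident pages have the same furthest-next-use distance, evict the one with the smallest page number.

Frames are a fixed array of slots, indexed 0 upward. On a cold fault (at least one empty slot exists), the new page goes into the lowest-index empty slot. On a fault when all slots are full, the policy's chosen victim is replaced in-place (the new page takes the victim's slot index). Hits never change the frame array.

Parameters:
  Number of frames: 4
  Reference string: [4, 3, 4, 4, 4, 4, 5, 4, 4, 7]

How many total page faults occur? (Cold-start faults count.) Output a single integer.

Step 0: ref 4 → FAULT, frames=[4,-,-,-]
Step 1: ref 3 → FAULT, frames=[4,3,-,-]
Step 2: ref 4 → HIT, frames=[4,3,-,-]
Step 3: ref 4 → HIT, frames=[4,3,-,-]
Step 4: ref 4 → HIT, frames=[4,3,-,-]
Step 5: ref 4 → HIT, frames=[4,3,-,-]
Step 6: ref 5 → FAULT, frames=[4,3,5,-]
Step 7: ref 4 → HIT, frames=[4,3,5,-]
Step 8: ref 4 → HIT, frames=[4,3,5,-]
Step 9: ref 7 → FAULT, frames=[4,3,5,7]
Total faults: 4

Answer: 4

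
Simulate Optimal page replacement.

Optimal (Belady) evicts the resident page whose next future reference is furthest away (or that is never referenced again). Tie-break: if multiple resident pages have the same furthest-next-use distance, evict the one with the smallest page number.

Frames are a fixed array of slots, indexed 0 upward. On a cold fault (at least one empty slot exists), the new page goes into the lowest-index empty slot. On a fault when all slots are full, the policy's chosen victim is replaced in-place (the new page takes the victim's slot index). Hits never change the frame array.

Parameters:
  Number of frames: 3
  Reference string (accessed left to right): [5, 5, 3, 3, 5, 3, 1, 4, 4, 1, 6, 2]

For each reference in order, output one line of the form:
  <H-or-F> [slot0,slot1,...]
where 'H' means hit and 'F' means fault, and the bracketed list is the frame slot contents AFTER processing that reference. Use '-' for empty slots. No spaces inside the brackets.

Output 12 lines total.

F [5,-,-]
H [5,-,-]
F [5,3,-]
H [5,3,-]
H [5,3,-]
H [5,3,-]
F [5,3,1]
F [5,4,1]
H [5,4,1]
H [5,4,1]
F [5,4,6]
F [5,2,6]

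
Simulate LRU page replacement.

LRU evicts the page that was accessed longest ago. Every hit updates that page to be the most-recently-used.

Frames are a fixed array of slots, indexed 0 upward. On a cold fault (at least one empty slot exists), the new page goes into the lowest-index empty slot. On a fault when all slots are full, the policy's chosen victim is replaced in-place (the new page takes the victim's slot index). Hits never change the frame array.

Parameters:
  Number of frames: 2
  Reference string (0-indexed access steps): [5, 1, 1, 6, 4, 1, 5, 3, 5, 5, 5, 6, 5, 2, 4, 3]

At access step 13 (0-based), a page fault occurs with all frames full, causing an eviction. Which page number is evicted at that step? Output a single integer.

Answer: 6

Derivation:
Step 0: ref 5 -> FAULT, frames=[5,-]
Step 1: ref 1 -> FAULT, frames=[5,1]
Step 2: ref 1 -> HIT, frames=[5,1]
Step 3: ref 6 -> FAULT, evict 5, frames=[6,1]
Step 4: ref 4 -> FAULT, evict 1, frames=[6,4]
Step 5: ref 1 -> FAULT, evict 6, frames=[1,4]
Step 6: ref 5 -> FAULT, evict 4, frames=[1,5]
Step 7: ref 3 -> FAULT, evict 1, frames=[3,5]
Step 8: ref 5 -> HIT, frames=[3,5]
Step 9: ref 5 -> HIT, frames=[3,5]
Step 10: ref 5 -> HIT, frames=[3,5]
Step 11: ref 6 -> FAULT, evict 3, frames=[6,5]
Step 12: ref 5 -> HIT, frames=[6,5]
Step 13: ref 2 -> FAULT, evict 6, frames=[2,5]
At step 13: evicted page 6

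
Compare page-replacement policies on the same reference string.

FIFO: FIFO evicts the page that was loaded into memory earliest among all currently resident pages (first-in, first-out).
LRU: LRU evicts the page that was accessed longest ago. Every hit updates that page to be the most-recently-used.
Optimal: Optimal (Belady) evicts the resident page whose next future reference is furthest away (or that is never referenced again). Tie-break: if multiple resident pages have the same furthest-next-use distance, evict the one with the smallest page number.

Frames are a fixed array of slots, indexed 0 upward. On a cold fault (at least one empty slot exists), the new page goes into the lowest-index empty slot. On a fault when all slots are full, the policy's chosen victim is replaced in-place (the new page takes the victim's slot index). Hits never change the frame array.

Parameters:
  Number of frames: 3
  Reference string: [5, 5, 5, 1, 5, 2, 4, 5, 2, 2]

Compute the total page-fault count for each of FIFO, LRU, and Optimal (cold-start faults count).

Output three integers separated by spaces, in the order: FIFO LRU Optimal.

--- FIFO ---
  step 0: ref 5 -> FAULT, frames=[5,-,-] (faults so far: 1)
  step 1: ref 5 -> HIT, frames=[5,-,-] (faults so far: 1)
  step 2: ref 5 -> HIT, frames=[5,-,-] (faults so far: 1)
  step 3: ref 1 -> FAULT, frames=[5,1,-] (faults so far: 2)
  step 4: ref 5 -> HIT, frames=[5,1,-] (faults so far: 2)
  step 5: ref 2 -> FAULT, frames=[5,1,2] (faults so far: 3)
  step 6: ref 4 -> FAULT, evict 5, frames=[4,1,2] (faults so far: 4)
  step 7: ref 5 -> FAULT, evict 1, frames=[4,5,2] (faults so far: 5)
  step 8: ref 2 -> HIT, frames=[4,5,2] (faults so far: 5)
  step 9: ref 2 -> HIT, frames=[4,5,2] (faults so far: 5)
  FIFO total faults: 5
--- LRU ---
  step 0: ref 5 -> FAULT, frames=[5,-,-] (faults so far: 1)
  step 1: ref 5 -> HIT, frames=[5,-,-] (faults so far: 1)
  step 2: ref 5 -> HIT, frames=[5,-,-] (faults so far: 1)
  step 3: ref 1 -> FAULT, frames=[5,1,-] (faults so far: 2)
  step 4: ref 5 -> HIT, frames=[5,1,-] (faults so far: 2)
  step 5: ref 2 -> FAULT, frames=[5,1,2] (faults so far: 3)
  step 6: ref 4 -> FAULT, evict 1, frames=[5,4,2] (faults so far: 4)
  step 7: ref 5 -> HIT, frames=[5,4,2] (faults so far: 4)
  step 8: ref 2 -> HIT, frames=[5,4,2] (faults so far: 4)
  step 9: ref 2 -> HIT, frames=[5,4,2] (faults so far: 4)
  LRU total faults: 4
--- Optimal ---
  step 0: ref 5 -> FAULT, frames=[5,-,-] (faults so far: 1)
  step 1: ref 5 -> HIT, frames=[5,-,-] (faults so far: 1)
  step 2: ref 5 -> HIT, frames=[5,-,-] (faults so far: 1)
  step 3: ref 1 -> FAULT, frames=[5,1,-] (faults so far: 2)
  step 4: ref 5 -> HIT, frames=[5,1,-] (faults so far: 2)
  step 5: ref 2 -> FAULT, frames=[5,1,2] (faults so far: 3)
  step 6: ref 4 -> FAULT, evict 1, frames=[5,4,2] (faults so far: 4)
  step 7: ref 5 -> HIT, frames=[5,4,2] (faults so far: 4)
  step 8: ref 2 -> HIT, frames=[5,4,2] (faults so far: 4)
  step 9: ref 2 -> HIT, frames=[5,4,2] (faults so far: 4)
  Optimal total faults: 4

Answer: 5 4 4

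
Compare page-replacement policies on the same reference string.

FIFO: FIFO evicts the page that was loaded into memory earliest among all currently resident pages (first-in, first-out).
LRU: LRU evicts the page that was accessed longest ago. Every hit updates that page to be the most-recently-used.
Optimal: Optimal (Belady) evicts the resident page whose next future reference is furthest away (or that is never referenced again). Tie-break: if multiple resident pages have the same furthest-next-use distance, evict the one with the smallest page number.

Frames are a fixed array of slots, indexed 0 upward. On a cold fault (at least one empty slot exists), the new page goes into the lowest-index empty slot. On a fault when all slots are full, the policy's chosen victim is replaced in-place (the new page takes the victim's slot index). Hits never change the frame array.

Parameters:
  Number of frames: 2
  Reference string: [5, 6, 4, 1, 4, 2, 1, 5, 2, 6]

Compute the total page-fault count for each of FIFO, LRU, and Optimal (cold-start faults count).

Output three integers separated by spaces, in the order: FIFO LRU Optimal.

--- FIFO ---
  step 0: ref 5 -> FAULT, frames=[5,-] (faults so far: 1)
  step 1: ref 6 -> FAULT, frames=[5,6] (faults so far: 2)
  step 2: ref 4 -> FAULT, evict 5, frames=[4,6] (faults so far: 3)
  step 3: ref 1 -> FAULT, evict 6, frames=[4,1] (faults so far: 4)
  step 4: ref 4 -> HIT, frames=[4,1] (faults so far: 4)
  step 5: ref 2 -> FAULT, evict 4, frames=[2,1] (faults so far: 5)
  step 6: ref 1 -> HIT, frames=[2,1] (faults so far: 5)
  step 7: ref 5 -> FAULT, evict 1, frames=[2,5] (faults so far: 6)
  step 8: ref 2 -> HIT, frames=[2,5] (faults so far: 6)
  step 9: ref 6 -> FAULT, evict 2, frames=[6,5] (faults so far: 7)
  FIFO total faults: 7
--- LRU ---
  step 0: ref 5 -> FAULT, frames=[5,-] (faults so far: 1)
  step 1: ref 6 -> FAULT, frames=[5,6] (faults so far: 2)
  step 2: ref 4 -> FAULT, evict 5, frames=[4,6] (faults so far: 3)
  step 3: ref 1 -> FAULT, evict 6, frames=[4,1] (faults so far: 4)
  step 4: ref 4 -> HIT, frames=[4,1] (faults so far: 4)
  step 5: ref 2 -> FAULT, evict 1, frames=[4,2] (faults so far: 5)
  step 6: ref 1 -> FAULT, evict 4, frames=[1,2] (faults so far: 6)
  step 7: ref 5 -> FAULT, evict 2, frames=[1,5] (faults so far: 7)
  step 8: ref 2 -> FAULT, evict 1, frames=[2,5] (faults so far: 8)
  step 9: ref 6 -> FAULT, evict 5, frames=[2,6] (faults so far: 9)
  LRU total faults: 9
--- Optimal ---
  step 0: ref 5 -> FAULT, frames=[5,-] (faults so far: 1)
  step 1: ref 6 -> FAULT, frames=[5,6] (faults so far: 2)
  step 2: ref 4 -> FAULT, evict 6, frames=[5,4] (faults so far: 3)
  step 3: ref 1 -> FAULT, evict 5, frames=[1,4] (faults so far: 4)
  step 4: ref 4 -> HIT, frames=[1,4] (faults so far: 4)
  step 5: ref 2 -> FAULT, evict 4, frames=[1,2] (faults so far: 5)
  step 6: ref 1 -> HIT, frames=[1,2] (faults so far: 5)
  step 7: ref 5 -> FAULT, evict 1, frames=[5,2] (faults so far: 6)
  step 8: ref 2 -> HIT, frames=[5,2] (faults so far: 6)
  step 9: ref 6 -> FAULT, evict 2, frames=[5,6] (faults so far: 7)
  Optimal total faults: 7

Answer: 7 9 7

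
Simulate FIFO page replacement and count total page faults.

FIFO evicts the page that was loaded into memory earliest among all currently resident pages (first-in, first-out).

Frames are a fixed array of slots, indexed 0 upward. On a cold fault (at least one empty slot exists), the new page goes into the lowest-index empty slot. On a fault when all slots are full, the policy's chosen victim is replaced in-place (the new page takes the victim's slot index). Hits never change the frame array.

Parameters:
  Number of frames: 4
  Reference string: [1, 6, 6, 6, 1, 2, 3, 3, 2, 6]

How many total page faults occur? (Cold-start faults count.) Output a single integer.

Step 0: ref 1 → FAULT, frames=[1,-,-,-]
Step 1: ref 6 → FAULT, frames=[1,6,-,-]
Step 2: ref 6 → HIT, frames=[1,6,-,-]
Step 3: ref 6 → HIT, frames=[1,6,-,-]
Step 4: ref 1 → HIT, frames=[1,6,-,-]
Step 5: ref 2 → FAULT, frames=[1,6,2,-]
Step 6: ref 3 → FAULT, frames=[1,6,2,3]
Step 7: ref 3 → HIT, frames=[1,6,2,3]
Step 8: ref 2 → HIT, frames=[1,6,2,3]
Step 9: ref 6 → HIT, frames=[1,6,2,3]
Total faults: 4

Answer: 4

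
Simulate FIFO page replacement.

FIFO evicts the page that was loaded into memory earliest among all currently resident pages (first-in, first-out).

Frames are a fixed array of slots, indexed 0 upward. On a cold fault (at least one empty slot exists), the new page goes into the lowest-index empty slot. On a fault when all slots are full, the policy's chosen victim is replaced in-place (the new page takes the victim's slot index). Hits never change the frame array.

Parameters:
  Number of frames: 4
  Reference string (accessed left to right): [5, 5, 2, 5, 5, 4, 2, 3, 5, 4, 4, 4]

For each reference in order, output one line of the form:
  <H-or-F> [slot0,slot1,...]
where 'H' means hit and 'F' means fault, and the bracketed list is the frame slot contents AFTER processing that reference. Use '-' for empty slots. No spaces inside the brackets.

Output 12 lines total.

F [5,-,-,-]
H [5,-,-,-]
F [5,2,-,-]
H [5,2,-,-]
H [5,2,-,-]
F [5,2,4,-]
H [5,2,4,-]
F [5,2,4,3]
H [5,2,4,3]
H [5,2,4,3]
H [5,2,4,3]
H [5,2,4,3]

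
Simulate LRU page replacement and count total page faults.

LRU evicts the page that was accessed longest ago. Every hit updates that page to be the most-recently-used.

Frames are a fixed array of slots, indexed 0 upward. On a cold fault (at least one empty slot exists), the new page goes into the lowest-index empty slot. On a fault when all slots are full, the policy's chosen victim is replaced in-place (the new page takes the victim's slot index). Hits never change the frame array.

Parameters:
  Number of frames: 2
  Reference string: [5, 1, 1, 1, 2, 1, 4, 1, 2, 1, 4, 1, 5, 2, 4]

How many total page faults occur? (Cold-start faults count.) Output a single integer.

Answer: 9

Derivation:
Step 0: ref 5 → FAULT, frames=[5,-]
Step 1: ref 1 → FAULT, frames=[5,1]
Step 2: ref 1 → HIT, frames=[5,1]
Step 3: ref 1 → HIT, frames=[5,1]
Step 4: ref 2 → FAULT (evict 5), frames=[2,1]
Step 5: ref 1 → HIT, frames=[2,1]
Step 6: ref 4 → FAULT (evict 2), frames=[4,1]
Step 7: ref 1 → HIT, frames=[4,1]
Step 8: ref 2 → FAULT (evict 4), frames=[2,1]
Step 9: ref 1 → HIT, frames=[2,1]
Step 10: ref 4 → FAULT (evict 2), frames=[4,1]
Step 11: ref 1 → HIT, frames=[4,1]
Step 12: ref 5 → FAULT (evict 4), frames=[5,1]
Step 13: ref 2 → FAULT (evict 1), frames=[5,2]
Step 14: ref 4 → FAULT (evict 5), frames=[4,2]
Total faults: 9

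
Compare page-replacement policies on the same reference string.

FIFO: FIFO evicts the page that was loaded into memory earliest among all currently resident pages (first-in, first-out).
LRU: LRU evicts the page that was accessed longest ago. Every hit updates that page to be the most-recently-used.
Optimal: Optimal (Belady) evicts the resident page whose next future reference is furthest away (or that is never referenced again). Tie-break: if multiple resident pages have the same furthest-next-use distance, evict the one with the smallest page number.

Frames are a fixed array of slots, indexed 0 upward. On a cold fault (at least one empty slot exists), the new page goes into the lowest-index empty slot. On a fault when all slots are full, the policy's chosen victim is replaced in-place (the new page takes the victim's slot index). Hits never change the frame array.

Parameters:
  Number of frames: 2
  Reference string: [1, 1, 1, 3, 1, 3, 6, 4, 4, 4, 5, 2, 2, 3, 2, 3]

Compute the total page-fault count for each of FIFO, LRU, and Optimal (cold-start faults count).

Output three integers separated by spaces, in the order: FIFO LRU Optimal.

Answer: 7 7 6

Derivation:
--- FIFO ---
  step 0: ref 1 -> FAULT, frames=[1,-] (faults so far: 1)
  step 1: ref 1 -> HIT, frames=[1,-] (faults so far: 1)
  step 2: ref 1 -> HIT, frames=[1,-] (faults so far: 1)
  step 3: ref 3 -> FAULT, frames=[1,3] (faults so far: 2)
  step 4: ref 1 -> HIT, frames=[1,3] (faults so far: 2)
  step 5: ref 3 -> HIT, frames=[1,3] (faults so far: 2)
  step 6: ref 6 -> FAULT, evict 1, frames=[6,3] (faults so far: 3)
  step 7: ref 4 -> FAULT, evict 3, frames=[6,4] (faults so far: 4)
  step 8: ref 4 -> HIT, frames=[6,4] (faults so far: 4)
  step 9: ref 4 -> HIT, frames=[6,4] (faults so far: 4)
  step 10: ref 5 -> FAULT, evict 6, frames=[5,4] (faults so far: 5)
  step 11: ref 2 -> FAULT, evict 4, frames=[5,2] (faults so far: 6)
  step 12: ref 2 -> HIT, frames=[5,2] (faults so far: 6)
  step 13: ref 3 -> FAULT, evict 5, frames=[3,2] (faults so far: 7)
  step 14: ref 2 -> HIT, frames=[3,2] (faults so far: 7)
  step 15: ref 3 -> HIT, frames=[3,2] (faults so far: 7)
  FIFO total faults: 7
--- LRU ---
  step 0: ref 1 -> FAULT, frames=[1,-] (faults so far: 1)
  step 1: ref 1 -> HIT, frames=[1,-] (faults so far: 1)
  step 2: ref 1 -> HIT, frames=[1,-] (faults so far: 1)
  step 3: ref 3 -> FAULT, frames=[1,3] (faults so far: 2)
  step 4: ref 1 -> HIT, frames=[1,3] (faults so far: 2)
  step 5: ref 3 -> HIT, frames=[1,3] (faults so far: 2)
  step 6: ref 6 -> FAULT, evict 1, frames=[6,3] (faults so far: 3)
  step 7: ref 4 -> FAULT, evict 3, frames=[6,4] (faults so far: 4)
  step 8: ref 4 -> HIT, frames=[6,4] (faults so far: 4)
  step 9: ref 4 -> HIT, frames=[6,4] (faults so far: 4)
  step 10: ref 5 -> FAULT, evict 6, frames=[5,4] (faults so far: 5)
  step 11: ref 2 -> FAULT, evict 4, frames=[5,2] (faults so far: 6)
  step 12: ref 2 -> HIT, frames=[5,2] (faults so far: 6)
  step 13: ref 3 -> FAULT, evict 5, frames=[3,2] (faults so far: 7)
  step 14: ref 2 -> HIT, frames=[3,2] (faults so far: 7)
  step 15: ref 3 -> HIT, frames=[3,2] (faults so far: 7)
  LRU total faults: 7
--- Optimal ---
  step 0: ref 1 -> FAULT, frames=[1,-] (faults so far: 1)
  step 1: ref 1 -> HIT, frames=[1,-] (faults so far: 1)
  step 2: ref 1 -> HIT, frames=[1,-] (faults so far: 1)
  step 3: ref 3 -> FAULT, frames=[1,3] (faults so far: 2)
  step 4: ref 1 -> HIT, frames=[1,3] (faults so far: 2)
  step 5: ref 3 -> HIT, frames=[1,3] (faults so far: 2)
  step 6: ref 6 -> FAULT, evict 1, frames=[6,3] (faults so far: 3)
  step 7: ref 4 -> FAULT, evict 6, frames=[4,3] (faults so far: 4)
  step 8: ref 4 -> HIT, frames=[4,3] (faults so far: 4)
  step 9: ref 4 -> HIT, frames=[4,3] (faults so far: 4)
  step 10: ref 5 -> FAULT, evict 4, frames=[5,3] (faults so far: 5)
  step 11: ref 2 -> FAULT, evict 5, frames=[2,3] (faults so far: 6)
  step 12: ref 2 -> HIT, frames=[2,3] (faults so far: 6)
  step 13: ref 3 -> HIT, frames=[2,3] (faults so far: 6)
  step 14: ref 2 -> HIT, frames=[2,3] (faults so far: 6)
  step 15: ref 3 -> HIT, frames=[2,3] (faults so far: 6)
  Optimal total faults: 6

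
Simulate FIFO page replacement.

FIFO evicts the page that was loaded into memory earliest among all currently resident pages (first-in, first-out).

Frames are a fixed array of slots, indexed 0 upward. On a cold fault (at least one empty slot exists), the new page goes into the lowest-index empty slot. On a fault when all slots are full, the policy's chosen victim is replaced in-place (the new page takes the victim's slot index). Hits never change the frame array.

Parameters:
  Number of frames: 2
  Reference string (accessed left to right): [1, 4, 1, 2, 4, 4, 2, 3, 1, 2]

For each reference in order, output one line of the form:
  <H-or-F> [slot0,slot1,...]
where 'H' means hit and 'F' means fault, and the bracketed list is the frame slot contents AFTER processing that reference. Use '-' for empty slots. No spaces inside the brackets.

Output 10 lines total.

F [1,-]
F [1,4]
H [1,4]
F [2,4]
H [2,4]
H [2,4]
H [2,4]
F [2,3]
F [1,3]
F [1,2]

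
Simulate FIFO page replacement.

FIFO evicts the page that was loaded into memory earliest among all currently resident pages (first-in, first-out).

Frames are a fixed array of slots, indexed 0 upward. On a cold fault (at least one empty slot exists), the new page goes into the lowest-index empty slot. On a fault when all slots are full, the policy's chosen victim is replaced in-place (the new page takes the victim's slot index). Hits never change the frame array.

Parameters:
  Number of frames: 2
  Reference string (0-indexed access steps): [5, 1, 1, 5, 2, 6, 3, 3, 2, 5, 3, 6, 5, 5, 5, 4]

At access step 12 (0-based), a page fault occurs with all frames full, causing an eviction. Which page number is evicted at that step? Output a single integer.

Answer: 3

Derivation:
Step 0: ref 5 -> FAULT, frames=[5,-]
Step 1: ref 1 -> FAULT, frames=[5,1]
Step 2: ref 1 -> HIT, frames=[5,1]
Step 3: ref 5 -> HIT, frames=[5,1]
Step 4: ref 2 -> FAULT, evict 5, frames=[2,1]
Step 5: ref 6 -> FAULT, evict 1, frames=[2,6]
Step 6: ref 3 -> FAULT, evict 2, frames=[3,6]
Step 7: ref 3 -> HIT, frames=[3,6]
Step 8: ref 2 -> FAULT, evict 6, frames=[3,2]
Step 9: ref 5 -> FAULT, evict 3, frames=[5,2]
Step 10: ref 3 -> FAULT, evict 2, frames=[5,3]
Step 11: ref 6 -> FAULT, evict 5, frames=[6,3]
Step 12: ref 5 -> FAULT, evict 3, frames=[6,5]
At step 12: evicted page 3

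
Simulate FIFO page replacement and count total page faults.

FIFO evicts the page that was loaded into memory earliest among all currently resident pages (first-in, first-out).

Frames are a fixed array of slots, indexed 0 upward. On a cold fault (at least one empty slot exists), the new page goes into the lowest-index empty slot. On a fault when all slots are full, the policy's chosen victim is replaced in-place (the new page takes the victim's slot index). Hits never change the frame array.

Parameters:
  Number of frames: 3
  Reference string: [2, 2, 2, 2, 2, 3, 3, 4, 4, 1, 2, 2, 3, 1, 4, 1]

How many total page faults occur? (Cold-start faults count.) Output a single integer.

Answer: 8

Derivation:
Step 0: ref 2 → FAULT, frames=[2,-,-]
Step 1: ref 2 → HIT, frames=[2,-,-]
Step 2: ref 2 → HIT, frames=[2,-,-]
Step 3: ref 2 → HIT, frames=[2,-,-]
Step 4: ref 2 → HIT, frames=[2,-,-]
Step 5: ref 3 → FAULT, frames=[2,3,-]
Step 6: ref 3 → HIT, frames=[2,3,-]
Step 7: ref 4 → FAULT, frames=[2,3,4]
Step 8: ref 4 → HIT, frames=[2,3,4]
Step 9: ref 1 → FAULT (evict 2), frames=[1,3,4]
Step 10: ref 2 → FAULT (evict 3), frames=[1,2,4]
Step 11: ref 2 → HIT, frames=[1,2,4]
Step 12: ref 3 → FAULT (evict 4), frames=[1,2,3]
Step 13: ref 1 → HIT, frames=[1,2,3]
Step 14: ref 4 → FAULT (evict 1), frames=[4,2,3]
Step 15: ref 1 → FAULT (evict 2), frames=[4,1,3]
Total faults: 8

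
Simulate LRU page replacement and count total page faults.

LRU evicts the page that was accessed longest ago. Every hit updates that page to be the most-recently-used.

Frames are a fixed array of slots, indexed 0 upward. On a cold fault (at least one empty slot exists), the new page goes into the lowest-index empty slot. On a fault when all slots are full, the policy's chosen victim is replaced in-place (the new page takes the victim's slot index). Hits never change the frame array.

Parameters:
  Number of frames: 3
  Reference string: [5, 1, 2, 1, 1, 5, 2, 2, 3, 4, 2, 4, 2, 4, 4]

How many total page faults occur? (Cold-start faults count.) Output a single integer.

Step 0: ref 5 → FAULT, frames=[5,-,-]
Step 1: ref 1 → FAULT, frames=[5,1,-]
Step 2: ref 2 → FAULT, frames=[5,1,2]
Step 3: ref 1 → HIT, frames=[5,1,2]
Step 4: ref 1 → HIT, frames=[5,1,2]
Step 5: ref 5 → HIT, frames=[5,1,2]
Step 6: ref 2 → HIT, frames=[5,1,2]
Step 7: ref 2 → HIT, frames=[5,1,2]
Step 8: ref 3 → FAULT (evict 1), frames=[5,3,2]
Step 9: ref 4 → FAULT (evict 5), frames=[4,3,2]
Step 10: ref 2 → HIT, frames=[4,3,2]
Step 11: ref 4 → HIT, frames=[4,3,2]
Step 12: ref 2 → HIT, frames=[4,3,2]
Step 13: ref 4 → HIT, frames=[4,3,2]
Step 14: ref 4 → HIT, frames=[4,3,2]
Total faults: 5

Answer: 5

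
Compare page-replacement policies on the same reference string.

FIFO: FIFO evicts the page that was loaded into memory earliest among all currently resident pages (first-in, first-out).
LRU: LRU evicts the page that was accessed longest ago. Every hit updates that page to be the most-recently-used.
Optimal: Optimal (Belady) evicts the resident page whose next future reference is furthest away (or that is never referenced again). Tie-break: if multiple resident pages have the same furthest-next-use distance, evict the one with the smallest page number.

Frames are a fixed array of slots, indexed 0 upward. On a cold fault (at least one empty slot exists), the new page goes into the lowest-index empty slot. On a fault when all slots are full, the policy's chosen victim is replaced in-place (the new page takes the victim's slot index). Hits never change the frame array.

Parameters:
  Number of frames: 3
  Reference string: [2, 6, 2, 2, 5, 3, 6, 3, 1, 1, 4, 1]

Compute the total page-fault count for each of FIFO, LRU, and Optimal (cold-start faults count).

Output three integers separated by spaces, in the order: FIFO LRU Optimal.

Answer: 6 7 6

Derivation:
--- FIFO ---
  step 0: ref 2 -> FAULT, frames=[2,-,-] (faults so far: 1)
  step 1: ref 6 -> FAULT, frames=[2,6,-] (faults so far: 2)
  step 2: ref 2 -> HIT, frames=[2,6,-] (faults so far: 2)
  step 3: ref 2 -> HIT, frames=[2,6,-] (faults so far: 2)
  step 4: ref 5 -> FAULT, frames=[2,6,5] (faults so far: 3)
  step 5: ref 3 -> FAULT, evict 2, frames=[3,6,5] (faults so far: 4)
  step 6: ref 6 -> HIT, frames=[3,6,5] (faults so far: 4)
  step 7: ref 3 -> HIT, frames=[3,6,5] (faults so far: 4)
  step 8: ref 1 -> FAULT, evict 6, frames=[3,1,5] (faults so far: 5)
  step 9: ref 1 -> HIT, frames=[3,1,5] (faults so far: 5)
  step 10: ref 4 -> FAULT, evict 5, frames=[3,1,4] (faults so far: 6)
  step 11: ref 1 -> HIT, frames=[3,1,4] (faults so far: 6)
  FIFO total faults: 6
--- LRU ---
  step 0: ref 2 -> FAULT, frames=[2,-,-] (faults so far: 1)
  step 1: ref 6 -> FAULT, frames=[2,6,-] (faults so far: 2)
  step 2: ref 2 -> HIT, frames=[2,6,-] (faults so far: 2)
  step 3: ref 2 -> HIT, frames=[2,6,-] (faults so far: 2)
  step 4: ref 5 -> FAULT, frames=[2,6,5] (faults so far: 3)
  step 5: ref 3 -> FAULT, evict 6, frames=[2,3,5] (faults so far: 4)
  step 6: ref 6 -> FAULT, evict 2, frames=[6,3,5] (faults so far: 5)
  step 7: ref 3 -> HIT, frames=[6,3,5] (faults so far: 5)
  step 8: ref 1 -> FAULT, evict 5, frames=[6,3,1] (faults so far: 6)
  step 9: ref 1 -> HIT, frames=[6,3,1] (faults so far: 6)
  step 10: ref 4 -> FAULT, evict 6, frames=[4,3,1] (faults so far: 7)
  step 11: ref 1 -> HIT, frames=[4,3,1] (faults so far: 7)
  LRU total faults: 7
--- Optimal ---
  step 0: ref 2 -> FAULT, frames=[2,-,-] (faults so far: 1)
  step 1: ref 6 -> FAULT, frames=[2,6,-] (faults so far: 2)
  step 2: ref 2 -> HIT, frames=[2,6,-] (faults so far: 2)
  step 3: ref 2 -> HIT, frames=[2,6,-] (faults so far: 2)
  step 4: ref 5 -> FAULT, frames=[2,6,5] (faults so far: 3)
  step 5: ref 3 -> FAULT, evict 2, frames=[3,6,5] (faults so far: 4)
  step 6: ref 6 -> HIT, frames=[3,6,5] (faults so far: 4)
  step 7: ref 3 -> HIT, frames=[3,6,5] (faults so far: 4)
  step 8: ref 1 -> FAULT, evict 3, frames=[1,6,5] (faults so far: 5)
  step 9: ref 1 -> HIT, frames=[1,6,5] (faults so far: 5)
  step 10: ref 4 -> FAULT, evict 5, frames=[1,6,4] (faults so far: 6)
  step 11: ref 1 -> HIT, frames=[1,6,4] (faults so far: 6)
  Optimal total faults: 6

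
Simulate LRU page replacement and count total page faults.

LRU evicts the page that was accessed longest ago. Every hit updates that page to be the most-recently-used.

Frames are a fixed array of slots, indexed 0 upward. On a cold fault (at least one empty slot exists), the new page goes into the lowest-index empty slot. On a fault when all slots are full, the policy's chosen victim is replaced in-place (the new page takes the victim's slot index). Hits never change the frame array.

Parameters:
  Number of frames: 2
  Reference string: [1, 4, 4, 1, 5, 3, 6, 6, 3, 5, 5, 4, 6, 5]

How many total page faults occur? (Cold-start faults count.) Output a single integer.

Step 0: ref 1 → FAULT, frames=[1,-]
Step 1: ref 4 → FAULT, frames=[1,4]
Step 2: ref 4 → HIT, frames=[1,4]
Step 3: ref 1 → HIT, frames=[1,4]
Step 4: ref 5 → FAULT (evict 4), frames=[1,5]
Step 5: ref 3 → FAULT (evict 1), frames=[3,5]
Step 6: ref 6 → FAULT (evict 5), frames=[3,6]
Step 7: ref 6 → HIT, frames=[3,6]
Step 8: ref 3 → HIT, frames=[3,6]
Step 9: ref 5 → FAULT (evict 6), frames=[3,5]
Step 10: ref 5 → HIT, frames=[3,5]
Step 11: ref 4 → FAULT (evict 3), frames=[4,5]
Step 12: ref 6 → FAULT (evict 5), frames=[4,6]
Step 13: ref 5 → FAULT (evict 4), frames=[5,6]
Total faults: 9

Answer: 9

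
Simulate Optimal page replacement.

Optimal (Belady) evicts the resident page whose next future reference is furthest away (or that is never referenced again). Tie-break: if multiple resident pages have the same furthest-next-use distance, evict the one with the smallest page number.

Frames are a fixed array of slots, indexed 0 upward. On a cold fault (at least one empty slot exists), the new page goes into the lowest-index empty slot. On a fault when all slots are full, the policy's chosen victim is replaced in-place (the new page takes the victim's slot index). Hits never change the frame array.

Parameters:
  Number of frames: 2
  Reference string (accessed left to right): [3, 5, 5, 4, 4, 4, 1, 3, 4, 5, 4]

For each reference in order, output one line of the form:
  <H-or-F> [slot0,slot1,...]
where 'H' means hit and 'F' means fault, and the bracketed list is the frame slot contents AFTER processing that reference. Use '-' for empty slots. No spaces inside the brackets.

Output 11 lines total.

F [3,-]
F [3,5]
H [3,5]
F [3,4]
H [3,4]
H [3,4]
F [3,1]
H [3,1]
F [3,4]
F [5,4]
H [5,4]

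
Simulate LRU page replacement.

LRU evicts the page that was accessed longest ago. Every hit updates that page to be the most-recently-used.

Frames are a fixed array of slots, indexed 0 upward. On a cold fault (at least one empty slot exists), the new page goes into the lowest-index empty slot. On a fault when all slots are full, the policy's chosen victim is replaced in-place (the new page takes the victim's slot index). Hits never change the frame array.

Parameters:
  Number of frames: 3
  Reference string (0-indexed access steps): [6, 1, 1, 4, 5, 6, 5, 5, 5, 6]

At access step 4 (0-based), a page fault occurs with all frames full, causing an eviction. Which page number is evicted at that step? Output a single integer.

Answer: 6

Derivation:
Step 0: ref 6 -> FAULT, frames=[6,-,-]
Step 1: ref 1 -> FAULT, frames=[6,1,-]
Step 2: ref 1 -> HIT, frames=[6,1,-]
Step 3: ref 4 -> FAULT, frames=[6,1,4]
Step 4: ref 5 -> FAULT, evict 6, frames=[5,1,4]
At step 4: evicted page 6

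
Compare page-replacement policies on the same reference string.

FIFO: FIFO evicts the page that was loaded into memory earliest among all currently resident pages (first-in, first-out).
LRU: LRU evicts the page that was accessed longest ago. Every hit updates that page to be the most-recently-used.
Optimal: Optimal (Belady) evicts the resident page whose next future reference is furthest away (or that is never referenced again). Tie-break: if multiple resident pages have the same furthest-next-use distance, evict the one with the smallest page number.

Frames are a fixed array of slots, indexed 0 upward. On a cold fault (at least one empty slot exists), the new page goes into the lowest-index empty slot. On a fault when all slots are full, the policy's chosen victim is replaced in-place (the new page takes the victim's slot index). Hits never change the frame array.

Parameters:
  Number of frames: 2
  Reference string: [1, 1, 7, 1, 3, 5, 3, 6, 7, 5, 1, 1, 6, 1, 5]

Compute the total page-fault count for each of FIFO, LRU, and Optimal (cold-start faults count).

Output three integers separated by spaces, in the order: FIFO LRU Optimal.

--- FIFO ---
  step 0: ref 1 -> FAULT, frames=[1,-] (faults so far: 1)
  step 1: ref 1 -> HIT, frames=[1,-] (faults so far: 1)
  step 2: ref 7 -> FAULT, frames=[1,7] (faults so far: 2)
  step 3: ref 1 -> HIT, frames=[1,7] (faults so far: 2)
  step 4: ref 3 -> FAULT, evict 1, frames=[3,7] (faults so far: 3)
  step 5: ref 5 -> FAULT, evict 7, frames=[3,5] (faults so far: 4)
  step 6: ref 3 -> HIT, frames=[3,5] (faults so far: 4)
  step 7: ref 6 -> FAULT, evict 3, frames=[6,5] (faults so far: 5)
  step 8: ref 7 -> FAULT, evict 5, frames=[6,7] (faults so far: 6)
  step 9: ref 5 -> FAULT, evict 6, frames=[5,7] (faults so far: 7)
  step 10: ref 1 -> FAULT, evict 7, frames=[5,1] (faults so far: 8)
  step 11: ref 1 -> HIT, frames=[5,1] (faults so far: 8)
  step 12: ref 6 -> FAULT, evict 5, frames=[6,1] (faults so far: 9)
  step 13: ref 1 -> HIT, frames=[6,1] (faults so far: 9)
  step 14: ref 5 -> FAULT, evict 1, frames=[6,5] (faults so far: 10)
  FIFO total faults: 10
--- LRU ---
  step 0: ref 1 -> FAULT, frames=[1,-] (faults so far: 1)
  step 1: ref 1 -> HIT, frames=[1,-] (faults so far: 1)
  step 2: ref 7 -> FAULT, frames=[1,7] (faults so far: 2)
  step 3: ref 1 -> HIT, frames=[1,7] (faults so far: 2)
  step 4: ref 3 -> FAULT, evict 7, frames=[1,3] (faults so far: 3)
  step 5: ref 5 -> FAULT, evict 1, frames=[5,3] (faults so far: 4)
  step 6: ref 3 -> HIT, frames=[5,3] (faults so far: 4)
  step 7: ref 6 -> FAULT, evict 5, frames=[6,3] (faults so far: 5)
  step 8: ref 7 -> FAULT, evict 3, frames=[6,7] (faults so far: 6)
  step 9: ref 5 -> FAULT, evict 6, frames=[5,7] (faults so far: 7)
  step 10: ref 1 -> FAULT, evict 7, frames=[5,1] (faults so far: 8)
  step 11: ref 1 -> HIT, frames=[5,1] (faults so far: 8)
  step 12: ref 6 -> FAULT, evict 5, frames=[6,1] (faults so far: 9)
  step 13: ref 1 -> HIT, frames=[6,1] (faults so far: 9)
  step 14: ref 5 -> FAULT, evict 6, frames=[5,1] (faults so far: 10)
  LRU total faults: 10
--- Optimal ---
  step 0: ref 1 -> FAULT, frames=[1,-] (faults so far: 1)
  step 1: ref 1 -> HIT, frames=[1,-] (faults so far: 1)
  step 2: ref 7 -> FAULT, frames=[1,7] (faults so far: 2)
  step 3: ref 1 -> HIT, frames=[1,7] (faults so far: 2)
  step 4: ref 3 -> FAULT, evict 1, frames=[3,7] (faults so far: 3)
  step 5: ref 5 -> FAULT, evict 7, frames=[3,5] (faults so far: 4)
  step 6: ref 3 -> HIT, frames=[3,5] (faults so far: 4)
  step 7: ref 6 -> FAULT, evict 3, frames=[6,5] (faults so far: 5)
  step 8: ref 7 -> FAULT, evict 6, frames=[7,5] (faults so far: 6)
  step 9: ref 5 -> HIT, frames=[7,5] (faults so far: 6)
  step 10: ref 1 -> FAULT, evict 7, frames=[1,5] (faults so far: 7)
  step 11: ref 1 -> HIT, frames=[1,5] (faults so far: 7)
  step 12: ref 6 -> FAULT, evict 5, frames=[1,6] (faults so far: 8)
  step 13: ref 1 -> HIT, frames=[1,6] (faults so far: 8)
  step 14: ref 5 -> FAULT, evict 1, frames=[5,6] (faults so far: 9)
  Optimal total faults: 9

Answer: 10 10 9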